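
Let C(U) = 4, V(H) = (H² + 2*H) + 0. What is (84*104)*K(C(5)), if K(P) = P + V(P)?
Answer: 244608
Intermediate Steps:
V(H) = H² + 2*H
K(P) = P + P*(2 + P)
(84*104)*K(C(5)) = (84*104)*(4*(3 + 4)) = 8736*(4*7) = 8736*28 = 244608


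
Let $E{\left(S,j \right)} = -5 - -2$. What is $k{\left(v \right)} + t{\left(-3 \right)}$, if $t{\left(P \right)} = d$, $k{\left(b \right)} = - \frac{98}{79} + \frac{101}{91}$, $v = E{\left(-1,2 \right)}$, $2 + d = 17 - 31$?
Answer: $- \frac{115963}{7189} \approx -16.131$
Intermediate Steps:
$E{\left(S,j \right)} = -3$ ($E{\left(S,j \right)} = -5 + 2 = -3$)
$d = -16$ ($d = -2 + \left(17 - 31\right) = -2 - 14 = -16$)
$v = -3$
$k{\left(b \right)} = - \frac{939}{7189}$ ($k{\left(b \right)} = \left(-98\right) \frac{1}{79} + 101 \cdot \frac{1}{91} = - \frac{98}{79} + \frac{101}{91} = - \frac{939}{7189}$)
$t{\left(P \right)} = -16$
$k{\left(v \right)} + t{\left(-3 \right)} = - \frac{939}{7189} - 16 = - \frac{115963}{7189}$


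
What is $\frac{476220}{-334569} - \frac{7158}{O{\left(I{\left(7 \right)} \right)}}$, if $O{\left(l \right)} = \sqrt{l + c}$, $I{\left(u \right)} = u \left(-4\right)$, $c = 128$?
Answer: $- \frac{399934517}{557615} \approx -717.22$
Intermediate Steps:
$I{\left(u \right)} = - 4 u$
$O{\left(l \right)} = \sqrt{128 + l}$ ($O{\left(l \right)} = \sqrt{l + 128} = \sqrt{128 + l}$)
$\frac{476220}{-334569} - \frac{7158}{O{\left(I{\left(7 \right)} \right)}} = \frac{476220}{-334569} - \frac{7158}{\sqrt{128 - 28}} = 476220 \left(- \frac{1}{334569}\right) - \frac{7158}{\sqrt{128 - 28}} = - \frac{158740}{111523} - \frac{7158}{\sqrt{100}} = - \frac{158740}{111523} - \frac{7158}{10} = - \frac{158740}{111523} - \frac{3579}{5} = - \frac{399934517}{557615}$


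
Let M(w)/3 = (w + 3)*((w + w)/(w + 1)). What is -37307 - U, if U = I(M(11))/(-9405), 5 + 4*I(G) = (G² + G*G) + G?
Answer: -140347741/3762 ≈ -37307.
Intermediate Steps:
M(w) = 6*w*(3 + w)/(1 + w) (M(w) = 3*((w + 3)*((w + w)/(w + 1))) = 3*((3 + w)*((2*w)/(1 + w))) = 3*((3 + w)*(2*w/(1 + w))) = 3*(2*w*(3 + w)/(1 + w)) = 6*w*(3 + w)/(1 + w))
I(G) = -5/4 + G²/2 + G/4 (I(G) = -5/4 + ((G² + G*G) + G)/4 = -5/4 + ((G² + G²) + G)/4 = -5/4 + (2*G² + G)/4 = -5/4 + (G + 2*G²)/4 = -5/4 + (G²/2 + G/4) = -5/4 + G²/2 + G/4)
U = -1193/3762 (U = (-5/4 + (6*11*(3 + 11)/(1 + 11))²/2 + (6*11*(3 + 11)/(1 + 11))/4)/(-9405) = (-5/4 + (6*11*14/12)²/2 + (6*11*14/12)/4)*(-1/9405) = (-5/4 + (6*11*(1/12)*14)²/2 + (6*11*(1/12)*14)/4)*(-1/9405) = (-5/4 + (½)*77² + (¼)*77)*(-1/9405) = (-5/4 + (½)*5929 + 77/4)*(-1/9405) = (-5/4 + 5929/2 + 77/4)*(-1/9405) = (5965/2)*(-1/9405) = -1193/3762 ≈ -0.31712)
-37307 - U = -37307 - 1*(-1193/3762) = -37307 + 1193/3762 = -140347741/3762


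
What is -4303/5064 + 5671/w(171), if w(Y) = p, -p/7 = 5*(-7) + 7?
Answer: 6968639/248136 ≈ 28.084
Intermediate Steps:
p = 196 (p = -7*(5*(-7) + 7) = -7*(-35 + 7) = -7*(-28) = 196)
w(Y) = 196
-4303/5064 + 5671/w(171) = -4303/5064 + 5671/196 = 6968639/248136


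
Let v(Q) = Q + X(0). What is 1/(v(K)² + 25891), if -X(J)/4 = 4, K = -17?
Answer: 1/26980 ≈ 3.7064e-5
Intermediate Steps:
X(J) = -16 (X(J) = -4*4 = -16)
v(Q) = -16 + Q (v(Q) = Q - 16 = -16 + Q)
1/(v(K)² + 25891) = 1/((-16 - 17)² + 25891) = 1/((-33)² + 25891) = 1/(1089 + 25891) = 1/26980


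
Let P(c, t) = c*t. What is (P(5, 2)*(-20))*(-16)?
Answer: 3200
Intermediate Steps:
(P(5, 2)*(-20))*(-16) = ((5*2)*(-20))*(-16) = (10*(-20))*(-16) = -200*(-16) = 3200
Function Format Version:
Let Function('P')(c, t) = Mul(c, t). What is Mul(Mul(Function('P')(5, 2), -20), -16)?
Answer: 3200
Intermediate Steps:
Mul(Mul(Function('P')(5, 2), -20), -16) = Mul(Mul(Mul(5, 2), -20), -16) = Mul(Mul(10, -20), -16) = Mul(-200, -16) = 3200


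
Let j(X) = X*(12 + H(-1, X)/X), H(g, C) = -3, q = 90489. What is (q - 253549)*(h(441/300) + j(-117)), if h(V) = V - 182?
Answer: 1294313209/5 ≈ 2.5886e+8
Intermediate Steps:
h(V) = -182 + V
j(X) = X*(12 - 3/X)
(q - 253549)*(h(441/300) + j(-117)) = (90489 - 253549)*((-182 + 441/300) + (-3 + 12*(-117))) = -163060*((-182 + 441*(1/300)) + (-3 - 1404)) = -163060*((-182 + 147/100) - 1407) = -163060*(-18053/100 - 1407) = -163060*(-158753/100) = 1294313209/5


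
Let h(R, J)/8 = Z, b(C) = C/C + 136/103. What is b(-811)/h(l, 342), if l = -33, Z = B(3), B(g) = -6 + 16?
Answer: 239/8240 ≈ 0.029005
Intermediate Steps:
B(g) = 10
Z = 10
b(C) = 239/103 (b(C) = 1 + 136*(1/103) = 1 + 136/103 = 239/103)
h(R, J) = 80 (h(R, J) = 8*10 = 80)
b(-811)/h(l, 342) = (239/103)/80 = (239/103)*(1/80) = 239/8240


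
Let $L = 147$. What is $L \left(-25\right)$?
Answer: $-3675$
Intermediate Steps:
$L \left(-25\right) = 147 \left(-25\right) = -3675$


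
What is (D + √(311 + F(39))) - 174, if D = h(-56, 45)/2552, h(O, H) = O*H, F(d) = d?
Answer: -55821/319 + 5*√14 ≈ -156.28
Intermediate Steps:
h(O, H) = H*O
D = -315/319 (D = (45*(-56))/2552 = -2520*1/2552 = -315/319 ≈ -0.98746)
(D + √(311 + F(39))) - 174 = (-315/319 + √(311 + 39)) - 174 = (-315/319 + √350) - 174 = (-315/319 + 5*√14) - 174 = -55821/319 + 5*√14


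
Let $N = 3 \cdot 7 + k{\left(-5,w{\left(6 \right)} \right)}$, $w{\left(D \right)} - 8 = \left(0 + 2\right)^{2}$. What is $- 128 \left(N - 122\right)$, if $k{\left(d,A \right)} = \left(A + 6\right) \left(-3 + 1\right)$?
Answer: $17536$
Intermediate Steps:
$w{\left(D \right)} = 12$ ($w{\left(D \right)} = 8 + \left(0 + 2\right)^{2} = 8 + 2^{2} = 8 + 4 = 12$)
$k{\left(d,A \right)} = -12 - 2 A$ ($k{\left(d,A \right)} = \left(6 + A\right) \left(-2\right) = -12 - 2 A$)
$N = -15$ ($N = 3 \cdot 7 - 36 = 21 - 36 = -15$)
$- 128 \left(N - 122\right) = - 128 \left(-15 - 122\right) = \left(-128\right) \left(-137\right) = 17536$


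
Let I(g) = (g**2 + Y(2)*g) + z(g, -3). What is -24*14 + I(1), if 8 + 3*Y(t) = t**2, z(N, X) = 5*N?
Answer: -994/3 ≈ -331.33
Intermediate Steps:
Y(t) = -8/3 + t**2/3
I(g) = g**2 + 11*g/3 (I(g) = (g**2 + (-8/3 + (1/3)*2**2)*g) + 5*g = (g**2 + (-8/3 + (1/3)*4)*g) + 5*g = (g**2 + (-8/3 + 4/3)*g) + 5*g = (g**2 - 4*g/3) + 5*g = g**2 + 11*g/3)
-24*14 + I(1) = -24*14 + (1/3)*1*(11 + 3*1) = -336 + (1/3)*1*(11 + 3) = -336 + (1/3)*1*14 = -336 + 14/3 = -994/3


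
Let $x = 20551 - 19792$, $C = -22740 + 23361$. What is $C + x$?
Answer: $1380$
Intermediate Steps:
$C = 621$
$x = 759$ ($x = 20551 - 19792 = 759$)
$C + x = 621 + 759 = 1380$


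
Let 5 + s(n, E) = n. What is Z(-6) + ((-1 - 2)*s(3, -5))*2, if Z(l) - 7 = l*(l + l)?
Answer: 91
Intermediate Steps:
s(n, E) = -5 + n
Z(l) = 7 + 2*l² (Z(l) = 7 + l*(l + l) = 7 + l*(2*l) = 7 + 2*l²)
Z(-6) + ((-1 - 2)*s(3, -5))*2 = (7 + 2*(-6)²) + ((-1 - 2)*(-5 + 3))*2 = (7 + 2*36) - 3*(-2)*2 = (7 + 72) + 6*2 = 79 + 12 = 91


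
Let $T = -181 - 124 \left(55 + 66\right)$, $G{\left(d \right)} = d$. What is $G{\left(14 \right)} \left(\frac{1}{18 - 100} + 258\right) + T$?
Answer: $- \frac{474500}{41} \approx -11573.0$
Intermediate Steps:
$T = -15185$ ($T = -181 - 15004 = -15185$)
$G{\left(14 \right)} \left(\frac{1}{18 - 100} + 258\right) + T = 14 \left(\frac{1}{18 - 100} + 258\right) - 15185 = 14 \left(\frac{1}{-82} + 258\right) - 15185 = 14 \left(- \frac{1}{82} + 258\right) - 15185 = 14 \cdot \frac{21155}{82} - 15185 = \frac{148085}{41} - 15185 = - \frac{474500}{41}$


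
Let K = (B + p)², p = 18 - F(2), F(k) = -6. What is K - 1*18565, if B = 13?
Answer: -17196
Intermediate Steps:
p = 24 (p = 18 - 1*(-6) = 18 + 6 = 24)
K = 1369 (K = (13 + 24)² = 37² = 1369)
K - 1*18565 = 1369 - 1*18565 = 1369 - 18565 = -17196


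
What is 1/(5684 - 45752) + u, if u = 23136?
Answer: 927013247/40068 ≈ 23136.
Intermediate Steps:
1/(5684 - 45752) + u = 1/(5684 - 45752) + 23136 = 1/(-40068) + 23136 = -1/40068 + 23136 = 927013247/40068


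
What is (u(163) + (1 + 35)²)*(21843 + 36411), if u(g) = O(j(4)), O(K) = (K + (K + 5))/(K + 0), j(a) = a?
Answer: 151373019/2 ≈ 7.5687e+7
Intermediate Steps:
O(K) = (5 + 2*K)/K (O(K) = (K + (5 + K))/K = (5 + 2*K)/K)
u(g) = 13/4 (u(g) = 2 + 5/4 = 13/4)
(u(163) + (1 + 35)²)*(21843 + 36411) = (13/4 + (1 + 35)²)*(21843 + 36411) = (13/4 + 36²)*58254 = (13/4 + 1296)*58254 = (5197/4)*58254 = 151373019/2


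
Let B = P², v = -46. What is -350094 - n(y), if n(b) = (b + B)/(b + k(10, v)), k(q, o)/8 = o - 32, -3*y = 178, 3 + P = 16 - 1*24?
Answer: -143538503/410 ≈ -3.5009e+5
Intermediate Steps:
P = -11 (P = -3 + (16 - 1*24) = -3 + (16 - 24) = -3 - 8 = -11)
y = -178/3 (y = -⅓*178 = -178/3 ≈ -59.333)
k(q, o) = -256 + 8*o (k(q, o) = 8*(o - 32) = 8*(-32 + o) = -256 + 8*o)
B = 121 (B = (-11)² = 121)
n(b) = (121 + b)/(-624 + b) (n(b) = (b + 121)/(b + (-256 + 8*(-46))) = (121 + b)/(b + (-256 - 368)) = (121 + b)/(b - 624) = (121 + b)/(-624 + b))
-350094 - n(y) = -350094 - (121 - 178/3)/(-624 - 178/3) = -350094 - 185/((-2050/3)*3) = -350094 - (-3)*185/(2050*3) = -350094 - 1*(-37/410) = -350094 + 37/410 = -143538503/410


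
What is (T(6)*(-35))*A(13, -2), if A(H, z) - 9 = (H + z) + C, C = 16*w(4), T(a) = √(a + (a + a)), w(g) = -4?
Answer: 4620*√2 ≈ 6533.7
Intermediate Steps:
T(a) = √3*√a (T(a) = √(a + 2*a) = √(3*a) = √3*√a)
C = -64 (C = 16*(-4) = -64)
A(H, z) = -55 + H + z (A(H, z) = 9 + ((H + z) - 64) = 9 + (-64 + H + z) = -55 + H + z)
(T(6)*(-35))*A(13, -2) = ((√3*√6)*(-35))*(-55 + 13 - 2) = ((3*√2)*(-35))*(-44) = -105*√2*(-44) = 4620*√2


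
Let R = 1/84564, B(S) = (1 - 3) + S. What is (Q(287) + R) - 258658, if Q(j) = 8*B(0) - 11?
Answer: -21875438339/84564 ≈ -2.5869e+5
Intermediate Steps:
B(S) = -2 + S
R = 1/84564 ≈ 1.1825e-5
Q(j) = -27 (Q(j) = 8*(-2 + 0) - 11 = 8*(-2) - 11 = -16 - 11 = -27)
(Q(287) + R) - 258658 = (-27 + 1/84564) - 258658 = -2283227/84564 - 258658 = -21875438339/84564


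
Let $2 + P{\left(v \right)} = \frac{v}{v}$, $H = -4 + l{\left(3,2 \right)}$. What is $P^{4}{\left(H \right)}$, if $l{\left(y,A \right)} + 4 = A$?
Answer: $1$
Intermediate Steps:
$l{\left(y,A \right)} = -4 + A$
$H = -6$ ($H = -4 + \left(-4 + 2\right) = -4 - 2 = -6$)
$P{\left(v \right)} = -1$ ($P{\left(v \right)} = -2 + \frac{v}{v} = -2 + 1 = -1$)
$P^{4}{\left(H \right)} = \left(-1\right)^{4} = 1$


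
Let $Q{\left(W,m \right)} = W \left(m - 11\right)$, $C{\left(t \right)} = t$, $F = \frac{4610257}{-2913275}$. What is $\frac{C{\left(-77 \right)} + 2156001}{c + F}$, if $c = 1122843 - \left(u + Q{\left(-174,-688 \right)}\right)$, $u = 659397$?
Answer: $\frac{6280799491100}{995811050243} \approx 6.3072$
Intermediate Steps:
$F = - \frac{4610257}{2913275}$ ($F = 4610257 \left(- \frac{1}{2913275}\right) = - \frac{4610257}{2913275} \approx -1.5825$)
$Q{\left(W,m \right)} = W \left(-11 + m\right)$
$c = 341820$ ($c = 1122843 - \left(659397 - 174 \left(-11 - 688\right)\right) = 1122843 - \left(659397 - -121626\right) = 1122843 - \left(659397 + 121626\right) = 1122843 - 781023 = 341820$)
$\frac{C{\left(-77 \right)} + 2156001}{c + F} = \frac{-77 + 2156001}{341820 - \frac{4610257}{2913275}} = \frac{2155924}{\frac{995811050243}{2913275}} = 2155924 \cdot \frac{2913275}{995811050243} = \frac{6280799491100}{995811050243}$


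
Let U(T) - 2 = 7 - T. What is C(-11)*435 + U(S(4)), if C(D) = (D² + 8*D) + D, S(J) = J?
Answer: 9575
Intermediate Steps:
U(T) = 9 - T (U(T) = 2 + (7 - T) = 9 - T)
C(D) = D² + 9*D
C(-11)*435 + U(S(4)) = -11*(9 - 11)*435 + (9 - 1*4) = -11*(-2)*435 + (9 - 4) = 22*435 + 5 = 9570 + 5 = 9575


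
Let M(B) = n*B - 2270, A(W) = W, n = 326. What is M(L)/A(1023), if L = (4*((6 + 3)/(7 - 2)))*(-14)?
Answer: -175654/5115 ≈ -34.341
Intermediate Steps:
L = -504/5 (L = (4*(9/5))*(-14) = (36/5)*(-14) = -504/5 ≈ -100.80)
M(B) = -2270 + 326*B (M(B) = 326*B - 2270 = -2270 + 326*B)
M(L)/A(1023) = (-2270 + 326*(-504/5))/1023 = (-2270 - 164304/5)*(1/1023) = -175654/5*1/1023 = -175654/5115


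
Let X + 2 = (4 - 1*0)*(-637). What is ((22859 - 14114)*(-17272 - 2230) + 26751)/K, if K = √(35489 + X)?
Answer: -170518239*√32939/32939 ≈ -9.3954e+5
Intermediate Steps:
X = -2550 (X = -2 + (4 - 1*0)*(-637) = -2 + (4 + 0)*(-637) = -2 + 4*(-637) = -2 - 2548 = -2550)
K = √32939 (K = √(35489 - 2550) = √32939 ≈ 181.49)
((22859 - 14114)*(-17272 - 2230) + 26751)/K = ((22859 - 14114)*(-17272 - 2230) + 26751)/(√32939) = (8745*(-19502) + 26751)*(√32939/32939) = (-170544990 + 26751)*(√32939/32939) = -170518239*√32939/32939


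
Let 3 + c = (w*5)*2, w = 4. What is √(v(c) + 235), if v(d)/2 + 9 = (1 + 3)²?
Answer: √249 ≈ 15.780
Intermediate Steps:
c = 37 (c = -3 + (4*5)*2 = -3 + 20*2 = -3 + 40 = 37)
v(d) = 14 (v(d) = -18 + 2*(1 + 3)² = -18 + 2*4² = -18 + 2*16 = -18 + 32 = 14)
√(v(c) + 235) = √(14 + 235) = √249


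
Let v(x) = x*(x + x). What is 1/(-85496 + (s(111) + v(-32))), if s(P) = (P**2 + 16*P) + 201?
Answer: -1/69150 ≈ -1.4461e-5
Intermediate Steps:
s(P) = 201 + P**2 + 16*P
v(x) = 2*x**2 (v(x) = x*(2*x) = 2*x**2)
1/(-85496 + (s(111) + v(-32))) = 1/(-85496 + ((201 + 111**2 + 16*111) + 2*(-32)**2)) = 1/(-85496 + ((201 + 12321 + 1776) + 2*1024)) = 1/(-85496 + (14298 + 2048)) = 1/(-85496 + 16346) = 1/(-69150) = -1/69150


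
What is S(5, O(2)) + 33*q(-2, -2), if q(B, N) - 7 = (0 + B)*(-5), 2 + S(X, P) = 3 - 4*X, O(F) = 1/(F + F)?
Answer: 542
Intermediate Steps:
O(F) = 1/(2*F)
S(X, P) = 1 - 4*X (S(X, P) = -2 + (3 - 4*X) = 1 - 4*X)
q(B, N) = 7 - 5*B (q(B, N) = 7 + (0 + B)*(-5) = 7 + B*(-5) = 7 - 5*B)
S(5, O(2)) + 33*q(-2, -2) = (1 - 4*5) + 33*(7 - 5*(-2)) = (1 - 20) + 33*(7 + 10) = -19 + 33*17 = -19 + 561 = 542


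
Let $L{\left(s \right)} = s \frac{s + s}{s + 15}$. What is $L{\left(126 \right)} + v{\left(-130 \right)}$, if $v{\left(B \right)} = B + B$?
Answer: $- \frac{1636}{47} \approx -34.809$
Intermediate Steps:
$v{\left(B \right)} = 2 B$
$L{\left(s \right)} = \frac{2 s^{2}}{15 + s}$ ($L{\left(s \right)} = s \frac{2 s}{15 + s} = \frac{2 s^{2}}{15 + s}$)
$L{\left(126 \right)} + v{\left(-130 \right)} = \frac{2 \cdot 126^{2}}{15 + 126} + 2 \left(-130\right) = 2 \cdot 15876 \cdot \frac{1}{141} - 260 = \frac{10584}{47} - 260 = - \frac{1636}{47}$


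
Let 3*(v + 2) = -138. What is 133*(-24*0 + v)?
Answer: -6384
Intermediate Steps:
v = -48 (v = -2 + (⅓)*(-138) = -2 - 46 = -48)
133*(-24*0 + v) = 133*(-24*0 - 48) = 133*(0 - 48) = 133*(-48) = -6384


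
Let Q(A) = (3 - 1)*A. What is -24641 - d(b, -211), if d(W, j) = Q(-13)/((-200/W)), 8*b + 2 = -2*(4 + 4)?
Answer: -9856283/400 ≈ -24641.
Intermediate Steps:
b = -9/4 (b = -1/4 + (-2*(4 + 4))/8 = -1/4 + (-2*8)/8 = -1/4 + (1/8)*(-16) = -1/4 - 2 = -9/4 ≈ -2.2500)
Q(A) = 2*A
d(W, j) = 13*W/100 (d(W, j) = (2*(-13))/((-200/W)) = -(-13)*W/100 = 13*W/100)
-24641 - d(b, -211) = -24641 - 13*(-9)/(100*4) = -24641 - 1*(-117/400) = -24641 + 117/400 = -9856283/400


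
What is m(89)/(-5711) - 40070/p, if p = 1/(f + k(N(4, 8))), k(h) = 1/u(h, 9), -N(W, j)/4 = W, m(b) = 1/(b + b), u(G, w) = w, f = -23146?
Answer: 8485313223425771/9149022 ≈ 9.2746e+8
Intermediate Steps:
m(b) = 1/(2*b)
N(W, j) = -4*W
k(h) = ⅑ (k(h) = 1/9 = ⅑)
p = -9/208313 (p = 1/(-23146 + ⅑) = 1/(-208313/9) = -9/208313 ≈ -4.3204e-5)
m(89)/(-5711) - 40070/p = ((½)/89)/(-5711) - 40070/(-9/208313) = ((½)*(1/89))*(-1/5711) - 40070*(-208313/9) = (1/178)*(-1/5711) + 8347101910/9 = -1/1016558 + 8347101910/9 = 8485313223425771/9149022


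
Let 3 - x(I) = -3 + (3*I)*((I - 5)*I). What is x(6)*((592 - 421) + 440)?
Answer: -62322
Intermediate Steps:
x(I) = 6 - 3*I²*(-5 + I) (x(I) = 3 - (-3 + (3*I)*((I - 5)*I)) = 3 - (-3 + (3*I)*((-5 + I)*I)) = 3 - (-3 + (3*I)*(I*(-5 + I))) = 3 - (-3 + 3*I²*(-5 + I)) = 3 + (3 - 3*I²*(-5 + I)) = 6 - 3*I²*(-5 + I))
x(6)*((592 - 421) + 440) = (6 - 3*6³ + 15*6²)*((592 - 421) + 440) = (6 - 3*216 + 15*36)*(171 + 440) = (6 - 648 + 540)*611 = -102*611 = -62322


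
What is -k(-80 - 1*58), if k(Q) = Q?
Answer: 138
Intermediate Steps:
-k(-80 - 1*58) = -(-80 - 1*58) = -(-80 - 58) = -1*(-138) = 138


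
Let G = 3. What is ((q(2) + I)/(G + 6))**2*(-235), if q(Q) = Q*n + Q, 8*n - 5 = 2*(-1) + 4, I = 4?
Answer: -225835/1296 ≈ -174.26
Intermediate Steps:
n = 7/8 (n = 5/8 + (2*(-1) + 4)/8 = 5/8 + (-2 + 4)/8 = 5/8 + (1/8)*2 = 5/8 + 1/4 = 7/8 ≈ 0.87500)
q(Q) = 15*Q/8 (q(Q) = Q*(7/8) + Q = 7*Q/8 + Q = 15*Q/8)
((q(2) + I)/(G + 6))**2*(-235) = (((15/8)*2 + 4)/(3 + 6))**2*(-235) = ((15/4 + 4)/9)**2*(-235) = ((31/4)*(1/9))**2*(-235) = (31/36)**2*(-235) = (961/1296)*(-235) = -225835/1296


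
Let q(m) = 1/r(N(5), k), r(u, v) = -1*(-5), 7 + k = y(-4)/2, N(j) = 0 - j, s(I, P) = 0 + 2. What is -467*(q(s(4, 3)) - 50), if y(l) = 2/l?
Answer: 116283/5 ≈ 23257.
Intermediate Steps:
s(I, P) = 2
N(j) = -j
k = -29/4 (k = -7 + (2/(-4))/2 = -7 + (2*(-1/4))*(1/2) = -7 - 1/2*1/2 = -7 - 1/4 = -29/4 ≈ -7.2500)
r(u, v) = 5
q(m) = 1/5
-467*(q(s(4, 3)) - 50) = -467*(1/5 - 50) = -467*(-249/5) = 116283/5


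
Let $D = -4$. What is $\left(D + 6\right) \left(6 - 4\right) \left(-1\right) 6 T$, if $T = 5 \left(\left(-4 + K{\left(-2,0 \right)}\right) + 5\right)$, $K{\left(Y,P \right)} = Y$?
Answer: $120$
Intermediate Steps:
$T = -5$ ($T = 5 \left(\left(-4 - 2\right) + 5\right) = 5 \left(-6 + 5\right) = 5 \left(-1\right) = -5$)
$\left(D + 6\right) \left(6 - 4\right) \left(-1\right) 6 T = \left(-4 + 6\right) \left(6 - 4\right) \left(-1\right) 6 \left(-5\right) = 2 \cdot 2 \left(-1\right) 6 \left(-5\right) = 4 \left(-1\right) 6 \left(-5\right) = \left(-4\right) 6 \left(-5\right) = \left(-24\right) \left(-5\right) = 120$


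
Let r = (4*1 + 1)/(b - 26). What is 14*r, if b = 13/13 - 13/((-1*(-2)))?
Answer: -20/9 ≈ -2.2222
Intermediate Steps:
b = -11/2 (b = 13*(1/13) - 13/2 = 1 - 13*½ = 1 - 13/2 = -11/2 ≈ -5.5000)
r = -10/63 (r = (4*1 + 1)/(-11/2 - 26) = (4 + 1)/(-63/2) = 5*(-2/63) = -10/63 ≈ -0.15873)
14*r = 14*(-10/63) = -20/9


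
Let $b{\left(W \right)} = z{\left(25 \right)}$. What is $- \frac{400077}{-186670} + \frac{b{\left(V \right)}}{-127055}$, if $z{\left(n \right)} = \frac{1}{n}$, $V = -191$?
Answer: $\frac{254158878841}{118586784250} \approx 2.1432$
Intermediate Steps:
$b{\left(W \right)} = \frac{1}{25}$
$- \frac{400077}{-186670} + \frac{b{\left(V \right)}}{-127055} = - \frac{400077}{-186670} + \frac{1}{25 \left(-127055\right)} = \left(-400077\right) \left(- \frac{1}{186670}\right) + \frac{1}{25} \left(- \frac{1}{127055}\right) = \frac{400077}{186670} - \frac{1}{3176375} = \frac{254158878841}{118586784250}$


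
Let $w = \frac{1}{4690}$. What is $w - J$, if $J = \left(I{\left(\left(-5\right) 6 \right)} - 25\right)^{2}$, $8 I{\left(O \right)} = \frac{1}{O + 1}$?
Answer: $- \frac{78912977433}{126217280} \approx -625.21$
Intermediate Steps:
$w = \frac{1}{4690} \approx 0.00021322$
$I{\left(O \right)} = \frac{1}{8 \left(1 + O\right)}$ ($I{\left(O \right)} = \frac{1}{8 \left(O + 1\right)} = \frac{1}{8 \left(1 + O\right)}$)
$J = \frac{33651601}{53824}$ ($J = \left(\frac{1}{8 \left(1 - 30\right)} - 25\right)^{2} = \left(\frac{1}{8 \left(-29\right)} - 25\right)^{2} = \left(\frac{1}{8} \left(- \frac{1}{29}\right) - 25\right)^{2} = \left(- \frac{1}{232} - 25\right)^{2} = \left(- \frac{5801}{232}\right)^{2} = \frac{33651601}{53824} \approx 625.22$)
$w - J = \frac{1}{4690} - \frac{33651601}{53824} = - \frac{78912977433}{126217280}$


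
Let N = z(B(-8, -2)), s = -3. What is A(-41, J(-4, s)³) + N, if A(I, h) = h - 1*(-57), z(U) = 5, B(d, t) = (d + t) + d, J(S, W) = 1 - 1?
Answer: 62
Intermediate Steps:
J(S, W) = 0
B(d, t) = t + 2*d
N = 5
A(I, h) = 57 + h (A(I, h) = h + 57 = 57 + h)
A(-41, J(-4, s)³) + N = (57 + 0³) + 5 = (57 + 0) + 5 = 57 + 5 = 62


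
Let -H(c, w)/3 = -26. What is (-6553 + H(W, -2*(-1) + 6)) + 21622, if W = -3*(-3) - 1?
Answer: 15147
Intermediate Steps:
W = 8 (W = 9 - 1 = 8)
H(c, w) = 78 (H(c, w) = -3*(-26) = 78)
(-6553 + H(W, -2*(-1) + 6)) + 21622 = (-6553 + 78) + 21622 = -6475 + 21622 = 15147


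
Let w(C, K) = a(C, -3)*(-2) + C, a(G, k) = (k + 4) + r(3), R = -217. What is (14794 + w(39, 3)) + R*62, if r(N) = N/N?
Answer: 1375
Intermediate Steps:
r(N) = 1
a(G, k) = 5 + k (a(G, k) = (k + 4) + 1 = (4 + k) + 1 = 5 + k)
w(C, K) = -4 + C (w(C, K) = (5 - 3)*(-2) + C = 2*(-2) + C = -4 + C)
(14794 + w(39, 3)) + R*62 = (14794 + (-4 + 39)) - 217*62 = (14794 + 35) - 13454 = 14829 - 13454 = 1375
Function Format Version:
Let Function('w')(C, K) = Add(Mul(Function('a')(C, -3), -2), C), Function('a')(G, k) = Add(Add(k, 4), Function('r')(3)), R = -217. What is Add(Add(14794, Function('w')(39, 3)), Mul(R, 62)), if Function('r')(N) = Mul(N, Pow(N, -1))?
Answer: 1375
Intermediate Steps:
Function('r')(N) = 1
Function('a')(G, k) = Add(5, k) (Function('a')(G, k) = Add(Add(k, 4), 1) = Add(Add(4, k), 1) = Add(5, k))
Function('w')(C, K) = Add(-4, C) (Function('w')(C, K) = Add(Mul(Add(5, -3), -2), C) = Add(Mul(2, -2), C) = Add(-4, C))
Add(Add(14794, Function('w')(39, 3)), Mul(R, 62)) = Add(Add(14794, Add(-4, 39)), Mul(-217, 62)) = Add(Add(14794, 35), -13454) = Add(14829, -13454) = 1375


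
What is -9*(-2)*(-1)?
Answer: -18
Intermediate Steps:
-9*(-2)*(-1) = 18*(-1) = -18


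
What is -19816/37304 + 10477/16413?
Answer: 8199250/76533819 ≈ 0.10713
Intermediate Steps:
-19816/37304 + 10477/16413 = -19816*1/37304 + 10477*(1/16413) = -2477/4663 + 10477/16413 = 8199250/76533819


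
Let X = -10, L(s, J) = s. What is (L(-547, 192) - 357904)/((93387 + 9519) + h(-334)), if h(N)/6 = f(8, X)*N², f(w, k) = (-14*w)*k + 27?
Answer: -358451/767831298 ≈ -0.00046684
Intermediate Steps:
f(w, k) = 27 - 14*k*w (f(w, k) = -14*k*w + 27 = 27 - 14*k*w)
h(N) = 6882*N² (h(N) = 6*((27 - 14*(-10)*8)*N²) = 6*((27 + 1120)*N²) = 6*(1147*N²) = 6882*N²)
(L(-547, 192) - 357904)/((93387 + 9519) + h(-334)) = (-547 - 357904)/((93387 + 9519) + 6882*(-334)²) = -358451/(102906 + 6882*111556) = -358451/(102906 + 767728392) = -358451/767831298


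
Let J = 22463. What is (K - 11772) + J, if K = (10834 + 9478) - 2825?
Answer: 28178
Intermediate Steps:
K = 17487 (K = 20312 - 2825 = 17487)
(K - 11772) + J = (17487 - 11772) + 22463 = 5715 + 22463 = 28178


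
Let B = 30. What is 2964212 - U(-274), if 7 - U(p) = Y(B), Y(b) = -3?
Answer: 2964202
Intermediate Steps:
U(p) = 10 (U(p) = 7 - 1*(-3) = 7 + 3 = 10)
2964212 - U(-274) = 2964212 - 1*10 = 2964212 - 10 = 2964202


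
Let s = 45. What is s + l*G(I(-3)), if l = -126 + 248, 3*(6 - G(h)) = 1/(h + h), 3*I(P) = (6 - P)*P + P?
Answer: 23371/30 ≈ 779.03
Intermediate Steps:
I(P) = P/3 + P*(6 - P)/3 (I(P) = ((6 - P)*P + P)/3 = (P*(6 - P) + P)/3 = (P + P*(6 - P))/3 = P/3 + P*(6 - P)/3)
G(h) = 6 - 1/(6*h) (G(h) = 6 - 1/(3*(h + h)) = 6 - 1/(2*h)/3 = 6 - 1/(6*h))
l = 122
s + l*G(I(-3)) = 45 + 122*(6 - (-1/(7 - 1*(-3)))/6) = 45 + 122*(6 - (-1/(7 + 3))/6) = 45 + 122*(6 - 1/(6*((1/3)*(-3)*10))) = 45 + 122*(6 - 1/6/(-10)) = 45 + 122*(6 - 1/6*(-1/10)) = 45 + 122*(6 + 1/60) = 45 + 122*(361/60) = 45 + 22021/30 = 23371/30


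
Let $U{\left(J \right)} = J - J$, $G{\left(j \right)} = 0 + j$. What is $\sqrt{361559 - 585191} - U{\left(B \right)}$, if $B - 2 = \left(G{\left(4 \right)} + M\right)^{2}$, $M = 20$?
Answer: $12 i \sqrt{1553} \approx 472.9 i$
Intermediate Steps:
$G{\left(j \right)} = j$
$B = 578$ ($B = 2 + \left(4 + 20\right)^{2} = 2 + 24^{2} = 2 + 576 = 578$)
$U{\left(J \right)} = 0$
$\sqrt{361559 - 585191} - U{\left(B \right)} = \sqrt{361559 - 585191} - 0 = \sqrt{-223632} + 0 = 12 i \sqrt{1553} + 0 = 12 i \sqrt{1553}$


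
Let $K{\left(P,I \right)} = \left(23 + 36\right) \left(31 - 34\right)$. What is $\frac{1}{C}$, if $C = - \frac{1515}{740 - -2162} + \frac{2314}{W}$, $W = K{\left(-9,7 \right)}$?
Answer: $- \frac{513654}{6983383} \approx -0.073554$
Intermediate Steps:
$K{\left(P,I \right)} = -177$ ($K{\left(P,I \right)} = 59 \left(-3\right) = -177$)
$W = -177$
$C = - \frac{6983383}{513654}$ ($C = - \frac{1515}{740 - -2162} + \frac{2314}{-177} = - \frac{1515}{740 + 2162} + 2314 \left(- \frac{1}{177}\right) = - \frac{1515}{2902} - \frac{2314}{177} = - \frac{6983383}{513654} \approx -13.596$)
$\frac{1}{C} = \frac{1}{- \frac{6983383}{513654}} = - \frac{513654}{6983383}$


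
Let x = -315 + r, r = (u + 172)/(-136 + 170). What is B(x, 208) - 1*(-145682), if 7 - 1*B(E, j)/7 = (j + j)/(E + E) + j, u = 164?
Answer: 8223947/57 ≈ 1.4428e+5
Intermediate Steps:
r = 168/17 (r = (164 + 172)/(-136 + 170) = 336/34 = 336*(1/34) = 168/17 ≈ 9.8824)
x = -5187/17 (x = -315 + 168/17 = -5187/17 ≈ -305.12)
B(E, j) = 49 - 7*j - 7*j/E (B(E, j) = 49 - 7*((j + j)/(E + E) + j) = 49 - 7*((2*j)/((2*E)) + j) = 49 - 7*((2*j)*(1/(2*E)) + j) = 49 - 7*(j/E + j) = 49 - 7*(j + j/E) = 49 + (-7*j - 7*j/E) = 49 - 7*j - 7*j/E)
B(x, 208) - 1*(-145682) = (49 - 7*208 - 7*208/(-5187/17)) - 1*(-145682) = (49 - 1456 - 7*208*(-17/5187)) + 145682 = (49 - 1456 + 272/57) + 145682 = -79927/57 + 145682 = 8223947/57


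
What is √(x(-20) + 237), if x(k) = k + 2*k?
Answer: √177 ≈ 13.304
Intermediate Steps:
x(k) = 3*k
√(x(-20) + 237) = √(3*(-20) + 237) = √(-60 + 237) = √177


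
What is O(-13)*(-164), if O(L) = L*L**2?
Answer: 360308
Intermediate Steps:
O(L) = L**3
O(-13)*(-164) = (-13)**3*(-164) = -2197*(-164) = 360308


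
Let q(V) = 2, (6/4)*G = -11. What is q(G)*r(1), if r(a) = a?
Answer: 2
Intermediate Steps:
G = -22/3 (G = (2/3)*(-11) = -22/3 ≈ -7.3333)
q(G)*r(1) = 2*1 = 2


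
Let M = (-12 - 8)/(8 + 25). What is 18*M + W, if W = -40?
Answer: -560/11 ≈ -50.909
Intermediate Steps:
M = -20/33 ≈ -0.60606
18*M + W = 18*(-20/33) - 40 = -120/11 - 40 = -560/11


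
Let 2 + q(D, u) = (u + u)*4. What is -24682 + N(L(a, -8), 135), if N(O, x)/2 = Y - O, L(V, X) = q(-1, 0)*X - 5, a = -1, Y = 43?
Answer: -24618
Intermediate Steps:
q(D, u) = -2 + 8*u (q(D, u) = -2 + (u + u)*4 = -2 + (2*u)*4 = -2 + 8*u)
L(V, X) = -5 - 2*X (L(V, X) = (-2 + 8*0)*X - 5 = (-2 + 0)*X - 5 = -2*X - 5 = -5 - 2*X)
N(O, x) = 86 - 2*O (N(O, x) = 2*(43 - O) = 86 - 2*O)
-24682 + N(L(a, -8), 135) = -24682 + (86 - 2*(-5 - 2*(-8))) = -24682 + (86 - 2*(-5 + 16)) = -24682 + (86 - 2*11) = -24682 + (86 - 22) = -24682 + 64 = -24618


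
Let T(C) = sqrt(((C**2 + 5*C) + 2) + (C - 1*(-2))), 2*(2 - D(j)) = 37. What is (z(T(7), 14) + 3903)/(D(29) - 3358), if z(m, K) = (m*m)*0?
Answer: -7806/6749 ≈ -1.1566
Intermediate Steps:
D(j) = -33/2 (D(j) = 2 - 1/2*37 = 2 - 37/2 = -33/2)
T(C) = sqrt(4 + C**2 + 6*C) (T(C) = sqrt((2 + C**2 + 5*C) + (C + 2)) = sqrt((2 + C**2 + 5*C) + (2 + C)) = sqrt(4 + C**2 + 6*C))
z(m, K) = 0 (z(m, K) = m**2*0 = 0)
(z(T(7), 14) + 3903)/(D(29) - 3358) = (0 + 3903)/(-33/2 - 3358) = 3903/(-6749/2) = 3903*(-2/6749) = -7806/6749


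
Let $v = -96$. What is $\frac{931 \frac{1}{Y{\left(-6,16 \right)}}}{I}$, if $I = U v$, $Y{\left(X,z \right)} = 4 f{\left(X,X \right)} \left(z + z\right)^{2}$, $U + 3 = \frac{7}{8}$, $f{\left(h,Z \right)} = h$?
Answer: $- \frac{931}{5013504} \approx -0.0001857$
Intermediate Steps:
$U = - \frac{17}{8}$ ($U = -3 + \frac{7}{8} = - \frac{17}{8} \approx -2.125$)
$Y{\left(X,z \right)} = 16 X z^{2}$ ($Y{\left(X,z \right)} = 4 X \left(z + z\right)^{2} = 4 X \left(2 z\right)^{2} = 4 X 4 z^{2} = 16 X z^{2}$)
$I = 204$ ($I = \left(- \frac{17}{8}\right) \left(-96\right) = 204$)
$\frac{931 \frac{1}{Y{\left(-6,16 \right)}}}{I} = \frac{931 \frac{1}{16 \left(-6\right) 16^{2}}}{204} = \frac{931}{16 \left(-6\right) 256} \cdot \frac{1}{204} = \frac{931}{-24576} \cdot \frac{1}{204} = 931 \left(- \frac{1}{24576}\right) \frac{1}{204} = \left(- \frac{931}{24576}\right) \frac{1}{204} = - \frac{931}{5013504}$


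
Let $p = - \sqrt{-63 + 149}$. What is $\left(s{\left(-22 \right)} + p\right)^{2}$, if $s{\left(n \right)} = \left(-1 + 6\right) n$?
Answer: $\left(110 + \sqrt{86}\right)^{2} \approx 14226.0$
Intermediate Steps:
$p = - \sqrt{86} \approx -9.2736$
$s{\left(n \right)} = 5 n$
$\left(s{\left(-22 \right)} + p\right)^{2} = \left(5 \left(-22\right) - \sqrt{86}\right)^{2} = \left(-110 - \sqrt{86}\right)^{2}$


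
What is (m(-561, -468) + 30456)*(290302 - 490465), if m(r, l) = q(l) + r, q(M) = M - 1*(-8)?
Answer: -5891797905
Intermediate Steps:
q(M) = 8 + M (q(M) = M + 8 = 8 + M)
m(r, l) = 8 + l + r (m(r, l) = (8 + l) + r = 8 + l + r)
(m(-561, -468) + 30456)*(290302 - 490465) = ((8 - 468 - 561) + 30456)*(290302 - 490465) = (-1021 + 30456)*(-200163) = 29435*(-200163) = -5891797905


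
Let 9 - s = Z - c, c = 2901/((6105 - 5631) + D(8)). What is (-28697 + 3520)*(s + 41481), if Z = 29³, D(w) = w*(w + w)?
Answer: -259265268431/602 ≈ -4.3067e+8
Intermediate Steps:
D(w) = 2*w² (D(w) = w*(2*w) = 2*w²)
Z = 24389
c = 2901/602 (c = 2901/((6105 - 5631) + 2*8²) = 2901/(474 + 2*64) = 2901/(474 + 128) = 2901/602 ≈ 4.8189)
s = -14673859/602 (s = 9 - (24389 - 1*2901/602) = 9 - (24389 - 2901/602) = 9 - 1*14679277/602 = 9 - 14679277/602 = -14673859/602 ≈ -24375.)
(-28697 + 3520)*(s + 41481) = (-28697 + 3520)*(-14673859/602 + 41481) = -25177*10297703/602 = -259265268431/602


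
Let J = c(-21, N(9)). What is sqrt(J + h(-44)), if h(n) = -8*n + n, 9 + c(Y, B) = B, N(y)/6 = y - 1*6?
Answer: sqrt(317) ≈ 17.805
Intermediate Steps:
N(y) = -36 + 6*y (N(y) = 6*(y - 1*6) = 6*(y - 6) = 6*(-6 + y) = -36 + 6*y)
c(Y, B) = -9 + B
h(n) = -7*n
J = 9 (J = -9 + (-36 + 6*9) = -9 + (-36 + 54) = -9 + 18 = 9)
sqrt(J + h(-44)) = sqrt(9 - 7*(-44)) = sqrt(9 + 308) = sqrt(317)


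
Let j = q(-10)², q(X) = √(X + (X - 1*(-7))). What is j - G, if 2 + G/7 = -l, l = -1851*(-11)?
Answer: 142528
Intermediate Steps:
l = 20361
q(X) = √(7 + 2*X) (q(X) = √(X + (X + 7)) = √(X + (7 + X)) = √(7 + 2*X))
j = -13 (j = (√(7 + 2*(-10)))² = (√(7 - 20))² = (√(-13))² = (I*√13)² = -13)
G = -142541 (G = -14 + 7*(-1*20361) = -14 + 7*(-20361) = -14 - 142527 = -142541)
j - G = -13 - 1*(-142541) = -13 + 142541 = 142528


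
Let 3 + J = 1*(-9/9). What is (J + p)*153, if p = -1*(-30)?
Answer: 3978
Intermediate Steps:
p = 30
J = -4 (J = -3 + 1*(-9/9) = -3 + 1*(-9*⅑) = -3 + 1*(-1) = -3 - 1 = -4)
(J + p)*153 = (-4 + 30)*153 = 26*153 = 3978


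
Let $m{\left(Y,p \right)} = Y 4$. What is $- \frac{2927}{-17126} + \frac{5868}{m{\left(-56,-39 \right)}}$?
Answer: $- \frac{12479965}{479528} \approx -26.026$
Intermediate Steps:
$m{\left(Y,p \right)} = 4 Y$
$- \frac{2927}{-17126} + \frac{5868}{m{\left(-56,-39 \right)}} = - \frac{2927}{-17126} + \frac{5868}{4 \left(-56\right)} = \left(-2927\right) \left(- \frac{1}{17126}\right) + \frac{5868}{-224} = \frac{2927}{17126} + 5868 \left(- \frac{1}{224}\right) = \frac{2927}{17126} - \frac{1467}{56} = - \frac{12479965}{479528}$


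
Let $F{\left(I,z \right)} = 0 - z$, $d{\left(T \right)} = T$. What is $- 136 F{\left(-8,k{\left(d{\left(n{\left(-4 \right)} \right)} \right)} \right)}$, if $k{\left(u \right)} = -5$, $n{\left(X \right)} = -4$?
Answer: $-680$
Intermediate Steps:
$F{\left(I,z \right)} = - z$
$- 136 F{\left(-8,k{\left(d{\left(n{\left(-4 \right)} \right)} \right)} \right)} = - 136 \left(\left(-1\right) \left(-5\right)\right) = \left(-136\right) 5 = -680$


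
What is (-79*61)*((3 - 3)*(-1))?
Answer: 0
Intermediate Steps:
(-79*61)*((3 - 3)*(-1)) = -0*(-1) = -4819*0 = 0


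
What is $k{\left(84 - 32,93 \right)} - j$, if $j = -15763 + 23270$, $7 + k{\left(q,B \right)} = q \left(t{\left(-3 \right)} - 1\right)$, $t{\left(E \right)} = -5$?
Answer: $-7826$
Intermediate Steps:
$k{\left(q,B \right)} = -7 - 6 q$ ($k{\left(q,B \right)} = -7 + q \left(-5 - 1\right) = -7 + q \left(-6\right) = -7 - 6 q$)
$j = 7507$
$k{\left(84 - 32,93 \right)} - j = \left(-7 - 6 \left(84 - 32\right)\right) - 7507 = \left(-7 - 312\right) - 7507 = -319 - 7507 = -7826$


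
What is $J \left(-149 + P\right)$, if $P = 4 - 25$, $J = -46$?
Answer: $7820$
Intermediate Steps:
$P = -21$ ($P = 4 - 25 = -21$)
$J \left(-149 + P\right) = - 46 \left(-149 - 21\right) = \left(-46\right) \left(-170\right) = 7820$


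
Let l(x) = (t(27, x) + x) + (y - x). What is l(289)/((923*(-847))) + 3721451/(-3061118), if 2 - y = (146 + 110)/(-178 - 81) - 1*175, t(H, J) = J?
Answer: -753894400437929/619819087809922 ≈ -1.2163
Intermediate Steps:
y = 46099/259 (y = 2 - ((146 + 110)/(-178 - 81) - 1*175) = 2 - (256/(-259) - 175) = 2 - (256*(-1/259) - 175) = 2 - (-256/259 - 175) = 2 - 1*(-45581/259) = 2 + 45581/259 = 46099/259 ≈ 177.99)
l(x) = 46099/259 + x (l(x) = (x + x) + (46099/259 - x) = 2*x + (46099/259 - x) = 46099/259 + x)
l(289)/((923*(-847))) + 3721451/(-3061118) = (46099/259 + 289)/((923*(-847))) + 3721451/(-3061118) = (120950/259)/(-781781) + 3721451*(-1/3061118) = (120950/259)*(-1/781781) - 3721451/3061118 = -120950/202481279 - 3721451/3061118 = -753894400437929/619819087809922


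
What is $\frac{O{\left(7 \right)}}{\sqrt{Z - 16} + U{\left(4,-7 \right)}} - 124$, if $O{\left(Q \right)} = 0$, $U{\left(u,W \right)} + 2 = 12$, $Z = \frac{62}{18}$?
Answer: $-124$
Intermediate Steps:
$Z = \frac{31}{9}$ ($Z = 62 \cdot \frac{1}{18} = \frac{31}{9} \approx 3.4444$)
$U{\left(u,W \right)} = 10$ ($U{\left(u,W \right)} = -2 + 12 = 10$)
$\frac{O{\left(7 \right)}}{\sqrt{Z - 16} + U{\left(4,-7 \right)}} - 124 = \frac{0}{\sqrt{\frac{31}{9} - 16} + 10} - 124 = \frac{0}{\sqrt{- \frac{113}{9}} + 10} - 124 = \frac{0}{\frac{i \sqrt{113}}{3} + 10} - 124 = \frac{0}{10 + \frac{i \sqrt{113}}{3}} - 124 = 0 - 124 = -124$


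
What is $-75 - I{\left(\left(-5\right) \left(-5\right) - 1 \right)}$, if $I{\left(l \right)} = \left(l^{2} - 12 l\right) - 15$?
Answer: $-348$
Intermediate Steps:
$I{\left(l \right)} = -15 + l^{2} - 12 l$
$-75 - I{\left(\left(-5\right) \left(-5\right) - 1 \right)} = -75 - \left(-15 + \left(\left(-5\right) \left(-5\right) - 1\right)^{2} - 12 \left(\left(-5\right) \left(-5\right) - 1\right)\right) = -75 - \left(-15 + \left(25 - 1\right)^{2} - 12 \left(25 - 1\right)\right) = -75 - \left(-15 + 24^{2} - 288\right) = -75 - \left(-15 + 576 - 288\right) = -75 - 273 = -348$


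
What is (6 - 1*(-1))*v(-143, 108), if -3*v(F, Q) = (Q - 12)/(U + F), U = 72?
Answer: 224/71 ≈ 3.1549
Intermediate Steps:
v(F, Q) = -(-12 + Q)/(3*(72 + F)) (v(F, Q) = -(Q - 12)/(3*(72 + F)) = -(-12 + Q)/(3*(72 + F)))
(6 - 1*(-1))*v(-143, 108) = (6 - 1*(-1))*((12 - 1*108)/(3*(72 - 143))) = (6 + 1)*((1/3)*(12 - 108)/(-71)) = 7*((1/3)*(-1/71)*(-96)) = 7*(32/71) = 224/71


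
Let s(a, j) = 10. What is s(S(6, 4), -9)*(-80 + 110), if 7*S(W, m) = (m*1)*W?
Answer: 300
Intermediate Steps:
S(W, m) = W*m/7 (S(W, m) = ((m*1)*W)/7 = (m*W)/7 = (W*m)/7 = W*m/7)
s(S(6, 4), -9)*(-80 + 110) = 10*(-80 + 110) = 10*30 = 300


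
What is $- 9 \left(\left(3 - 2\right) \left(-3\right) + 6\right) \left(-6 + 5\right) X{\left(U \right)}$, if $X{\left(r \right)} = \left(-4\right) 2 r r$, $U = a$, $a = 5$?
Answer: $-5400$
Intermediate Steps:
$U = 5$
$X{\left(r \right)} = - 8 r^{2}$ ($X{\left(r \right)} = - 8 r r = - 8 r^{2}$)
$- 9 \left(\left(3 - 2\right) \left(-3\right) + 6\right) \left(-6 + 5\right) X{\left(U \right)} = - 9 \left(\left(3 - 2\right) \left(-3\right) + 6\right) \left(-6 + 5\right) \left(- 8 \cdot 5^{2}\right) = - 9 \left(1 \left(-3\right) + 6\right) \left(-1\right) \left(\left(-8\right) 25\right) = - 9 \left(-3 + 6\right) \left(-1\right) \left(-200\right) = - 9 \cdot 3 \left(-1\right) \left(-200\right) = \left(-9\right) \left(-3\right) \left(-200\right) = 27 \left(-200\right) = -5400$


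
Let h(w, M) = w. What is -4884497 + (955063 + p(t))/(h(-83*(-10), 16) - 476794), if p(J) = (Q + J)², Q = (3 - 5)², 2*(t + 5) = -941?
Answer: -9299383629933/1903856 ≈ -4.8845e+6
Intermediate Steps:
t = -951/2 (t = -5 + (½)*(-941) = -5 - 941/2 = -951/2 ≈ -475.50)
Q = 4 (Q = (-2)² = 4)
p(J) = (4 + J)²
-4884497 + (955063 + p(t))/(h(-83*(-10), 16) - 476794) = -4884497 + (955063 + (4 - 951/2)²)/(-83*(-10) - 476794) = -4884497 + (955063 + (-943/2)²)/(830 - 476794) = -4884497 + (955063 + 889249/4)/(-475964) = -4884497 + (4709501/4)*(-1/475964) = -4884497 - 4709501/1903856 = -9299383629933/1903856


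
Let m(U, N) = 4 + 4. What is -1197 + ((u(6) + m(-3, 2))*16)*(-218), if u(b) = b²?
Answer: -154669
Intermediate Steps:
m(U, N) = 8
-1197 + ((u(6) + m(-3, 2))*16)*(-218) = -1197 + ((6² + 8)*16)*(-218) = -1197 + ((36 + 8)*16)*(-218) = -1197 + (44*16)*(-218) = -1197 + 704*(-218) = -1197 - 153472 = -154669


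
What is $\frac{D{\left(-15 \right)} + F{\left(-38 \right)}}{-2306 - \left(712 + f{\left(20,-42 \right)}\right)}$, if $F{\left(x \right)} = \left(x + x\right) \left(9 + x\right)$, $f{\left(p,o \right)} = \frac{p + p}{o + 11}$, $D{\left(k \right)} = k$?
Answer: $- \frac{67859}{93518} \approx -0.72563$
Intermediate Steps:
$f{\left(p,o \right)} = \frac{2 p}{11 + o}$
$F{\left(x \right)} = 2 x \left(9 + x\right)$
$\frac{D{\left(-15 \right)} + F{\left(-38 \right)}}{-2306 - \left(712 + f{\left(20,-42 \right)}\right)} = \frac{-15 + 2 \left(-38\right) \left(9 - 38\right)}{-2306 - \left(712 + 2 \cdot 20 \frac{1}{11 - 42}\right)} = \frac{-15 + 2 \left(-38\right) \left(-29\right)}{-2306 - \left(712 + 2 \cdot 20 \frac{1}{-31}\right)} = \frac{-15 + 2204}{-2306 - \left(712 + 2 \cdot 20 \left(- \frac{1}{31}\right)\right)} = \frac{2189}{-2306 - \frac{22032}{31}} = \frac{2189}{- \frac{93518}{31}} = 2189 \left(- \frac{31}{93518}\right) = - \frac{67859}{93518}$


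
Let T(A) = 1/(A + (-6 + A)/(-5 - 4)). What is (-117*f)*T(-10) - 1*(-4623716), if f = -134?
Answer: 171006941/37 ≈ 4.6218e+6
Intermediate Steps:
T(A) = 1/(⅔ + 8*A/9) (T(A) = 1/(A + (-6 + A)/(-9)) = 1/(A + (-6 + A)*(-⅑)) = 1/(A + (⅔ - A/9)) = 1/(⅔ + 8*A/9))
(-117*f)*T(-10) - 1*(-4623716) = (-117*(-134))*(9/(2*(3 + 4*(-10)))) - 1*(-4623716) = 15678*(9/(2*(3 - 40))) + 4623716 = 15678*((9/2)/(-37)) + 4623716 = 15678*((9/2)*(-1/37)) + 4623716 = 15678*(-9/74) + 4623716 = -70551/37 + 4623716 = 171006941/37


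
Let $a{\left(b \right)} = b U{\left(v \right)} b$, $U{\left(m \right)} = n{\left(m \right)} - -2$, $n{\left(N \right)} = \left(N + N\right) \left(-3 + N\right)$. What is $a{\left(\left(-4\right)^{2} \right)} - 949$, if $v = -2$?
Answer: $4683$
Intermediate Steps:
$n{\left(N \right)} = 2 N \left(-3 + N\right)$
$U{\left(m \right)} = 2 + 2 m \left(-3 + m\right)$ ($U{\left(m \right)} = 2 m \left(-3 + m\right) - -2 = 2 m \left(-3 + m\right) + 2 = 2 + 2 m \left(-3 + m\right)$)
$a{\left(b \right)} = 22 b^{2}$ ($a{\left(b \right)} = b \left(2 + 2 \left(-2\right) \left(-3 - 2\right)\right) b = b \left(2 + 2 \left(-2\right) \left(-5\right)\right) b = b \left(2 + 20\right) b = b 22 b = 22 b b = 22 b^{2}$)
$a{\left(\left(-4\right)^{2} \right)} - 949 = 22 \left(\left(-4\right)^{2}\right)^{2} - 949 = 22 \cdot 16^{2} - 949 = 22 \cdot 256 - 949 = 5632 - 949 = 4683$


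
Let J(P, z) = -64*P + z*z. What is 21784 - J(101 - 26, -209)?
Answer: -17097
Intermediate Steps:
J(P, z) = z² - 64*P (J(P, z) = -64*P + z² = z² - 64*P)
21784 - J(101 - 26, -209) = 21784 - ((-209)² - 64*(101 - 26)) = 21784 - (43681 - 64*75) = 21784 - (43681 - 4800) = 21784 - 1*38881 = 21784 - 38881 = -17097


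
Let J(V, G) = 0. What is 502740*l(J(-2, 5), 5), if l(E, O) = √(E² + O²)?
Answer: 2513700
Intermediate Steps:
502740*l(J(-2, 5), 5) = 502740*√(0² + 5²) = 502740*√(0 + 25) = 502740*√25 = 502740*5 = 2513700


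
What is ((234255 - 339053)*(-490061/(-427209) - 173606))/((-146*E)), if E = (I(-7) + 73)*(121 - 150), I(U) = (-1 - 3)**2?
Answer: 3886200947517607/80491729317 ≈ 48281.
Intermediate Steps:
I(U) = 16 (I(U) = (-4)**2 = 16)
E = -2581 (E = (16 + 73)*(121 - 150) = 89*(-29) = -2581)
((234255 - 339053)*(-490061/(-427209) - 173606))/((-146*E)) = ((234255 - 339053)*(-490061/(-427209) - 173606))/((-146*(-2581))) = -104798*(-490061*(-1/427209) - 173606)/376826 = -104798*(490061/427209 - 173606)*(1/376826) = -104798*(-74165555593/427209)*(1/376826) = (7772401895035214/427209)*(1/376826) = 3886200947517607/80491729317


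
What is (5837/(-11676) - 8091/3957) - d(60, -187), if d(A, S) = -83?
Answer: 1239064277/15400644 ≈ 80.455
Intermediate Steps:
(5837/(-11676) - 8091/3957) - d(60, -187) = (5837/(-11676) - 8091/3957) - 1*(-83) = (5837*(-1/11676) - 8091*1/3957) + 83 = (-5837/11676 - 2697/1319) + 83 = -39189175/15400644 + 83 = 1239064277/15400644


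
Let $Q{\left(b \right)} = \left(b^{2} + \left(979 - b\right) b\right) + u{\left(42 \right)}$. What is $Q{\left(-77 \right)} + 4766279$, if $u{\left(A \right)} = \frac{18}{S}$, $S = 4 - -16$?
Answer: $\frac{46908969}{10} \approx 4.6909 \cdot 10^{6}$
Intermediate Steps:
$S = 20$ ($S = 4 + 16 = 20$)
$u{\left(A \right)} = \frac{9}{10}$ ($u{\left(A \right)} = \frac{18}{20} = 18 \cdot \frac{1}{20} = \frac{9}{10}$)
$Q{\left(b \right)} = \frac{9}{10} + b^{2} + b \left(979 - b\right)$ ($Q{\left(b \right)} = \left(b^{2} + \left(979 - b\right) b\right) + \frac{9}{10} = \left(b^{2} + b \left(979 - b\right)\right) + \frac{9}{10} = \frac{9}{10} + b^{2} + b \left(979 - b\right)$)
$Q{\left(-77 \right)} + 4766279 = \left(\frac{9}{10} + 979 \left(-77\right)\right) + 4766279 = \left(\frac{9}{10} - 75383\right) + 4766279 = - \frac{753821}{10} + 4766279 = \frac{46908969}{10}$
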